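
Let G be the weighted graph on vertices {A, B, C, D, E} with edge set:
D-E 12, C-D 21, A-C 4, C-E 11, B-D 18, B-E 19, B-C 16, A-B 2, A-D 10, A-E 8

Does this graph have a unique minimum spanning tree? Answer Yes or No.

Yes

Sort edges by weight, then run Kruskal:
A-B (2): add. Components now {A,B} {C} {D} {E}
A-C (4): add. Components now {A,B,C} {D} {E}
A-E (8): add. Components now {A,B,C,E} {D}
A-D (10): add. Components now {A,B,C,D,E}
Every non-tree edge has weight strictly greater than the heaviest edge on the tree path between its endpoints, so the MST is unique.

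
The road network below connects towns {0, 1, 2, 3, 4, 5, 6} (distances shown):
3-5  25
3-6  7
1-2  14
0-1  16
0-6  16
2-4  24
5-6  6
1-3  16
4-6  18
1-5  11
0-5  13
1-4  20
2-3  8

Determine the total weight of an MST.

63

Sort edges by weight, then run Kruskal:
5-6 (6): add — endpoints in different components.
3-6 (7): add — endpoints in different components.
2-3 (8): add — endpoints in different components.
1-5 (11): add — endpoints in different components.
0-5 (13): add — endpoints in different components.
1-2 (14): skip — 1 and 2 already connected.
0-1 (16): skip — 0 and 1 already connected.
0-6 (16): skip — 0 and 6 already connected.
1-3 (16): skip — 1 and 3 already connected.
4-6 (18): add — endpoints in different components.
MST edges: 5-6, 3-6, 2-3, 1-5, 0-5, 4-6; total weight 6+7+8+11+13+18 = 63.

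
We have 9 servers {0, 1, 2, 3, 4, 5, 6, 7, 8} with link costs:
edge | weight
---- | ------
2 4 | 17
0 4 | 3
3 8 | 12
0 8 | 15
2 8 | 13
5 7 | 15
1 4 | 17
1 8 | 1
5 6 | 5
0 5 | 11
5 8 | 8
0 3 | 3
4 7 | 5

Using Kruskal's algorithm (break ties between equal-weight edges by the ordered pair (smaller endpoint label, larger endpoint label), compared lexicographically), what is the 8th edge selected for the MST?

2-8

Sort edges by weight, then run Kruskal:
1 8 (1): add — endpoints in different components.
0 3 (3): add — endpoints in different components.
0 4 (3): add — endpoints in different components.
4 7 (5): add — endpoints in different components.
5 6 (5): add — endpoints in different components.
5 8 (8): add — endpoints in different components.
0 5 (11): add — endpoints in different components.
3 8 (12): skip — 3 and 8 already connected.
2 8 (13): add — endpoints in different components.
The 8th edge added is 2 8.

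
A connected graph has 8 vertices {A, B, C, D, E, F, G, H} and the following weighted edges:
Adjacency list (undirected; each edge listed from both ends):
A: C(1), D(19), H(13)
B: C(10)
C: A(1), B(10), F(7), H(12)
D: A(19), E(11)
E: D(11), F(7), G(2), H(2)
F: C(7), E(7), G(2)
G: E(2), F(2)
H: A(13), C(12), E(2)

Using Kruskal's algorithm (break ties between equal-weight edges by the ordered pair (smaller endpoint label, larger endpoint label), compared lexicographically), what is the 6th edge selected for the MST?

Kruskal's algorithm — process edges by increasing weight (ties by edge label):
A—C (1): add — endpoints in different components.
E—G (2): add — endpoints in different components.
E—H (2): add — endpoints in different components.
F—G (2): add — endpoints in different components.
C—F (7): add — endpoints in different components.
E—F (7): skip — E and F already connected.
B—C (10): add — endpoints in different components.
D—E (11): add — endpoints in different components.
The 6th edge added is B—C.

B-C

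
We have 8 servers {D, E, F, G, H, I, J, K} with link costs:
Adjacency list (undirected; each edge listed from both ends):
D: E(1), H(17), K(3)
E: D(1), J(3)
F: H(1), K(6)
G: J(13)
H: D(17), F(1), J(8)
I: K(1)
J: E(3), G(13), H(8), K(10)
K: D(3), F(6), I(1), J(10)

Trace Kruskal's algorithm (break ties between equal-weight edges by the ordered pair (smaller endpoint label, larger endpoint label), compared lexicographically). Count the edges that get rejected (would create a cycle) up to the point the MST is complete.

2

Sort edges by weight, then run Kruskal:
D–E (1): add — endpoints in different components.
F–H (1): add — endpoints in different components.
I–K (1): add — endpoints in different components.
D–K (3): add — endpoints in different components.
E–J (3): add — endpoints in different components.
F–K (6): add — endpoints in different components.
H–J (8): skip — H and J already connected.
J–K (10): skip — J and K already connected.
G–J (13): add — endpoints in different components.
Edges rejected before the tree was complete: 2.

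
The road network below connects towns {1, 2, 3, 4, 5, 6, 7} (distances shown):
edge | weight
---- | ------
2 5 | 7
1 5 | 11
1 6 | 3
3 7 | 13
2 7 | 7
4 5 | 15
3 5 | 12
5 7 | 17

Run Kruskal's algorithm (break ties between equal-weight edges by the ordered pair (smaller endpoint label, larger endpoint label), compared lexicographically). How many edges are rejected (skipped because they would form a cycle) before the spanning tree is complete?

Kruskal's algorithm — process edges by increasing weight (ties by edge label):
1 6 (3): add — endpoints in different components.
2 5 (7): add — endpoints in different components.
2 7 (7): add — endpoints in different components.
1 5 (11): add — endpoints in different components.
3 5 (12): add — endpoints in different components.
3 7 (13): skip — 3 and 7 already connected.
4 5 (15): add — endpoints in different components.
Edges rejected before the tree was complete: 1.

1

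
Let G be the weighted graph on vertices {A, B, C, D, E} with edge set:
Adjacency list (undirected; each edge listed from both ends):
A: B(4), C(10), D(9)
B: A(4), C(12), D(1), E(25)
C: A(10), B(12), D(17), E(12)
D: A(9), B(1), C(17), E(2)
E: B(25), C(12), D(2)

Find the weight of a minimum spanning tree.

17

Grow the tree from D using Prim:
Step 1: cheapest edge leaving the tree is B—D (1); add B.
Step 2: cheapest edge leaving the tree is D—E (2); add E.
Step 3: cheapest edge leaving the tree is A—B (4); add A.
Step 4: cheapest edge leaving the tree is A—C (10); add C.
MST edges: B—D, D—E, A—B, A—C; total weight 1+2+4+10 = 17.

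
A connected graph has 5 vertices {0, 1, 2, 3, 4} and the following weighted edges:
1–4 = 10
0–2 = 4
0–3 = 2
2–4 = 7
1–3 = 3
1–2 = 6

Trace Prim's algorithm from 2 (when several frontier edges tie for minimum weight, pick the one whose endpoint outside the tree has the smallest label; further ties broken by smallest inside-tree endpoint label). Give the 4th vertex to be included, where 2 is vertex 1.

1

Prim's algorithm from 2:
Step 1: cheapest edge leaving the tree is 0–2 (4); add 0.
Step 2: cheapest edge leaving the tree is 0–3 (2); add 3.
Step 3: cheapest edge leaving the tree is 1–3 (3); add 1.
Step 4: cheapest edge leaving the tree is 2–4 (7); add 4.
Vertex order: 2, 0, 3, 1, 4. The 4th vertex is 1.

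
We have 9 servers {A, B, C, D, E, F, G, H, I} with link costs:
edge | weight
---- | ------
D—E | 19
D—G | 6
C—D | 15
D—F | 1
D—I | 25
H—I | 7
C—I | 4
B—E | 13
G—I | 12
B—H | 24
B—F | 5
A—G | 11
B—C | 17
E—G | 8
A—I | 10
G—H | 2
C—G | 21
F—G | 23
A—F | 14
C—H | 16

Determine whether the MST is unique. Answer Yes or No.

Yes

Kruskal: consider edges lightest-first.
D—F (1): add — endpoints in different components.
G—H (2): add — endpoints in different components.
C—I (4): add — endpoints in different components.
B—F (5): add — endpoints in different components.
D—G (6): add — endpoints in different components.
H—I (7): add — endpoints in different components.
E—G (8): add — endpoints in different components.
A—I (10): add — endpoints in different components.
Every non-tree edge has weight strictly greater than the heaviest edge on the tree path between its endpoints, so the MST is unique.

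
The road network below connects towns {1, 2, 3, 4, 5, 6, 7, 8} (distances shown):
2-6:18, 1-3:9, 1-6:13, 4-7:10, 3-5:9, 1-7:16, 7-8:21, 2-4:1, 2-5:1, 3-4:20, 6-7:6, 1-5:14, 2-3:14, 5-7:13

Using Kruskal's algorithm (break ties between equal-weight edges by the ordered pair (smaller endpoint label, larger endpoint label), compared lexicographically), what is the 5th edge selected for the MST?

Kruskal: consider edges lightest-first.
2-4 (1): add — endpoints in different components.
2-5 (1): add — endpoints in different components.
6-7 (6): add — endpoints in different components.
1-3 (9): add — endpoints in different components.
3-5 (9): add — endpoints in different components.
4-7 (10): add — endpoints in different components.
1-6 (13): skip — 1 and 6 already connected.
5-7 (13): skip — 5 and 7 already connected.
1-5 (14): skip — 1 and 5 already connected.
2-3 (14): skip — 2 and 3 already connected.
1-7 (16): skip — 1 and 7 already connected.
2-6 (18): skip — 2 and 6 already connected.
3-4 (20): skip — 3 and 4 already connected.
7-8 (21): add — endpoints in different components.
The 5th edge added is 3-5.

3-5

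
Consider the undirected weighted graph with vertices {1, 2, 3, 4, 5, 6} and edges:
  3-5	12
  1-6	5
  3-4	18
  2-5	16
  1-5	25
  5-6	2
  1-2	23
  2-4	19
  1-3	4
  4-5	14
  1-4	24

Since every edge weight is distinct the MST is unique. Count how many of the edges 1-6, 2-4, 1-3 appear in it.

2

Kruskal's algorithm — process edges by increasing weight (ties by edge label):
5-6 (2): add — endpoints in different components.
1-3 (4): add — endpoints in different components.
1-6 (5): add — endpoints in different components.
3-5 (12): skip — 3 and 5 already connected.
4-5 (14): add — endpoints in different components.
2-5 (16): add — endpoints in different components.
MST edge set: {5-6, 1-3, 1-6, 4-5, 2-5}.
Of the listed edges, {1-6, 1-3} are in the MST → 2.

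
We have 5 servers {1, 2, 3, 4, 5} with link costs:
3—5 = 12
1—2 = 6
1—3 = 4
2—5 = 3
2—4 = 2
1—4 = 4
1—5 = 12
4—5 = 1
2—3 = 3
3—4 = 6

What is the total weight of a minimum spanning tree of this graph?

Grow the tree from 3 using Prim:
Step 1: cheapest edge leaving the tree is 2—3 (3); add 2.
Step 2: cheapest edge leaving the tree is 2—4 (2); add 4.
Step 3: cheapest edge leaving the tree is 4—5 (1); add 5.
Step 4: cheapest edge leaving the tree is 1—3 (4); add 1.
MST edges: 2—3, 2—4, 4—5, 1—3; total weight 3+2+1+4 = 10.

10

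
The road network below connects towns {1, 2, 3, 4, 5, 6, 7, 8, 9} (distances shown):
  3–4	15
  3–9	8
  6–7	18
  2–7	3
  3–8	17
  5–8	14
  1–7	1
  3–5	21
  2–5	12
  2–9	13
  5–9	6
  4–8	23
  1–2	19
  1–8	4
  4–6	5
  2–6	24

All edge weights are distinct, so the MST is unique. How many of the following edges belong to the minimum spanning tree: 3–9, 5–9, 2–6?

2

Kruskal: consider edges lightest-first.
1–7 (1): add — endpoints in different components.
2–7 (3): add — endpoints in different components.
1–8 (4): add — endpoints in different components.
4–6 (5): add — endpoints in different components.
5–9 (6): add — endpoints in different components.
3–9 (8): add — endpoints in different components.
2–5 (12): add — endpoints in different components.
2–9 (13): skip — 2 and 9 already connected.
5–8 (14): skip — 5 and 8 already connected.
3–4 (15): add — endpoints in different components.
MST edge set: {1–7, 2–7, 1–8, 4–6, 5–9, 3–9, 2–5, 3–4}.
Of the listed edges, {3–9, 5–9} are in the MST → 2.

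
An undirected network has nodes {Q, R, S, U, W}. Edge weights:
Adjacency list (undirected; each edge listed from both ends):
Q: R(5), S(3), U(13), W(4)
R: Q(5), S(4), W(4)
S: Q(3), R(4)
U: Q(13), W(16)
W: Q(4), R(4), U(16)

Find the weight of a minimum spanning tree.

24

Grow the tree from S using Prim:
Step 1: frontier [Q-S 3, R-S 4] → take Q-S (3); add Q.
Step 2: frontier [Q-W 4, Q-R 5, Q-U 13, R-S 4] → take R-S (4); add R.
Step 3: frontier [Q-W 4, Q-U 13, R-W 4] → take Q-W (4); add W.
Step 4: frontier [Q-U 13, U-W 16] → take Q-U (13); add U.
MST edges: Q-S, R-S, Q-W, Q-U; total weight 3+4+4+13 = 24.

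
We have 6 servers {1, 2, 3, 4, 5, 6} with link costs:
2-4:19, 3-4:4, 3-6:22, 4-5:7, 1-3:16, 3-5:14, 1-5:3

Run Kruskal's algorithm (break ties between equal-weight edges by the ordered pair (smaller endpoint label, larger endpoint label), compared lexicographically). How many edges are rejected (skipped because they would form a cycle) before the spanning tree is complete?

Sort edges by weight, then run Kruskal:
1-5 (3): add. Components now {1,5} {2} {3} {4} {6}
3-4 (4): add. Components now {1,5} {2} {3,4} {6}
4-5 (7): add. Components now {1,3,4,5} {2} {6}
3-5 (14): skip — 3 and 5 already connected.
1-3 (16): skip — 1 and 3 already connected.
2-4 (19): add. Components now {1,2,3,4,5} {6}
3-6 (22): add. Components now {1,2,3,4,5,6}
Edges rejected before the tree was complete: 2.

2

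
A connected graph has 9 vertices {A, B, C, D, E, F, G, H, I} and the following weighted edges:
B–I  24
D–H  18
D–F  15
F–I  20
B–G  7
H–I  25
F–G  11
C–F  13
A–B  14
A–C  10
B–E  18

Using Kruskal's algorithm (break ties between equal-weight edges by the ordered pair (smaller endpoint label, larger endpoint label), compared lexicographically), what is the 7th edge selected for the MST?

Kruskal: consider edges lightest-first.
B–G (7): add — endpoints in different components.
A–C (10): add — endpoints in different components.
F–G (11): add — endpoints in different components.
C–F (13): add — endpoints in different components.
A–B (14): skip — A and B already connected.
D–F (15): add — endpoints in different components.
B–E (18): add — endpoints in different components.
D–H (18): add — endpoints in different components.
F–I (20): add — endpoints in different components.
The 7th edge added is D–H.

D-H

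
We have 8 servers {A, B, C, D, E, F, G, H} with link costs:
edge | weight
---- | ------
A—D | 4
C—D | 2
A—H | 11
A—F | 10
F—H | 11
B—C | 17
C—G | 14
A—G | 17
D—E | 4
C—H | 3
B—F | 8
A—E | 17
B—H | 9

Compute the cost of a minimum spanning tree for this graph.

44

Kruskal: consider edges lightest-first.
C—D (2): add — endpoints in different components.
C—H (3): add — endpoints in different components.
A—D (4): add — endpoints in different components.
D—E (4): add — endpoints in different components.
B—F (8): add — endpoints in different components.
B—H (9): add — endpoints in different components.
A—F (10): skip — A and F already connected.
A—H (11): skip — A and H already connected.
F—H (11): skip — F and H already connected.
C—G (14): add — endpoints in different components.
MST edges: C—D, C—H, A—D, D—E, B—F, B—H, C—G; total weight 2+3+4+4+8+9+14 = 44.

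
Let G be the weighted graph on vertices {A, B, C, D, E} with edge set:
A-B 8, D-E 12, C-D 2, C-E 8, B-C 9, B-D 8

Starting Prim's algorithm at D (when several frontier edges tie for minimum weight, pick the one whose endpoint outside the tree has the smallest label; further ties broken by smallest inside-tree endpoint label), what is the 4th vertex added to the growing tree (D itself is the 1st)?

A

Prim's algorithm from D:
Step 1: frontier [C-D 2, B-D 8, D-E 12] → take C-D (2); add C.
Step 2: frontier [C-E 8, B-C 9, B-D 8, D-E 12] → take B-D (8); add B.
Step 3: frontier [A-B 8, C-E 8, D-E 12] → take A-B (8); add A.
Step 4: frontier [C-E 8, D-E 12] → take C-E (8); add E.
Vertex order: D, C, B, A, E. The 4th vertex is A.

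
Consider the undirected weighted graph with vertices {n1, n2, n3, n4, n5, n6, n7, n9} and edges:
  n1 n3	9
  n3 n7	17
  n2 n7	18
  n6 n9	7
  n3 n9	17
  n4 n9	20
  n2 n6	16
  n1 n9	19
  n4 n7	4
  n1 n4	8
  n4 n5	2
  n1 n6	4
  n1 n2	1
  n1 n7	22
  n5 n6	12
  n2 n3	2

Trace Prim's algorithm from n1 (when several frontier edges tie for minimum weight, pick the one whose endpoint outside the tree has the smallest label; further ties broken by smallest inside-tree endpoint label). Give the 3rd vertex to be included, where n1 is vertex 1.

n3

Prim's algorithm from n1:
Step 1: cheapest edge leaving the tree is n1 n2 (1); add n2.
Step 2: cheapest edge leaving the tree is n2 n3 (2); add n3.
Step 3: cheapest edge leaving the tree is n1 n6 (4); add n6.
Step 4: cheapest edge leaving the tree is n6 n9 (7); add n9.
Step 5: cheapest edge leaving the tree is n1 n4 (8); add n4.
Step 6: cheapest edge leaving the tree is n4 n5 (2); add n5.
Step 7: cheapest edge leaving the tree is n4 n7 (4); add n7.
Vertex order: n1, n2, n3, n6, n9, n4, n5, n7. The 3rd vertex is n3.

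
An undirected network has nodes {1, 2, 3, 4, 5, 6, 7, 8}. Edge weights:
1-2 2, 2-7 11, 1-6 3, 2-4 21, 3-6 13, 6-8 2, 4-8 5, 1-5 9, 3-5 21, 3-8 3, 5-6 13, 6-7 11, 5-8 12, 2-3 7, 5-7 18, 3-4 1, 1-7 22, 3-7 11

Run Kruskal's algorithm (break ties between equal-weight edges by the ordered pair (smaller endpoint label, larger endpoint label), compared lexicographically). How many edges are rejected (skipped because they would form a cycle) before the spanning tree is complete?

2

Kruskal: consider edges lightest-first.
3-4 (1): add — endpoints in different components.
1-2 (2): add — endpoints in different components.
6-8 (2): add — endpoints in different components.
1-6 (3): add — endpoints in different components.
3-8 (3): add — endpoints in different components.
4-8 (5): skip — 4 and 8 already connected.
2-3 (7): skip — 2 and 3 already connected.
1-5 (9): add — endpoints in different components.
2-7 (11): add — endpoints in different components.
Edges rejected before the tree was complete: 2.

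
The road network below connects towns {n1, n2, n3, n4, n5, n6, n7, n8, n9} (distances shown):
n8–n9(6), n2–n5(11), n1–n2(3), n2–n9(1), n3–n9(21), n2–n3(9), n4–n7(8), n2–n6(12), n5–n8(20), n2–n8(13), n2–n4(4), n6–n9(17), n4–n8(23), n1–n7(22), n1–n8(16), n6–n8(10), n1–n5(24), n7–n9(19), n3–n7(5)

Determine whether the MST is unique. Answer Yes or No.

Kruskal: consider edges lightest-first.
n2–n9 (1): add — endpoints in different components.
n1–n2 (3): add — endpoints in different components.
n2–n4 (4): add — endpoints in different components.
n3–n7 (5): add — endpoints in different components.
n8–n9 (6): add — endpoints in different components.
n4–n7 (8): add — endpoints in different components.
n2–n3 (9): skip — n2 and n3 already connected.
n6–n8 (10): add — endpoints in different components.
n2–n5 (11): add — endpoints in different components.
Every non-tree edge has weight strictly greater than the heaviest edge on the tree path between its endpoints, so the MST is unique.

Yes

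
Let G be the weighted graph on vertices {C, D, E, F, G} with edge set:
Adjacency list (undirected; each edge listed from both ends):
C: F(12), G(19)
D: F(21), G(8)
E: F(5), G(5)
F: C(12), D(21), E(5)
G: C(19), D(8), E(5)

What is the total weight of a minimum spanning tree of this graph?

30

Grow the tree from E using Prim:
Step 1: cheapest edge leaving the tree is E—F (5); add F.
Step 2: cheapest edge leaving the tree is E—G (5); add G.
Step 3: cheapest edge leaving the tree is D—G (8); add D.
Step 4: cheapest edge leaving the tree is C—F (12); add C.
MST edges: E—F, E—G, D—G, C—F; total weight 5+5+8+12 = 30.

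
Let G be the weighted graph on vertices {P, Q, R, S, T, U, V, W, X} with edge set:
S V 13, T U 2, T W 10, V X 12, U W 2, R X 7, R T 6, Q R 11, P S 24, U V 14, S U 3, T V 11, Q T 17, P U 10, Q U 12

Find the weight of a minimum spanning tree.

Sort edges by weight, then run Kruskal:
T U (2): add — endpoints in different components.
U W (2): add — endpoints in different components.
S U (3): add — endpoints in different components.
R T (6): add — endpoints in different components.
R X (7): add — endpoints in different components.
P U (10): add — endpoints in different components.
T W (10): skip — W and T already connected.
Q R (11): add — endpoints in different components.
T V (11): add — endpoints in different components.
MST edges: T U, U W, S U, R T, R X, P U, Q R, T V; total weight 2+2+3+6+7+10+11+11 = 52.

52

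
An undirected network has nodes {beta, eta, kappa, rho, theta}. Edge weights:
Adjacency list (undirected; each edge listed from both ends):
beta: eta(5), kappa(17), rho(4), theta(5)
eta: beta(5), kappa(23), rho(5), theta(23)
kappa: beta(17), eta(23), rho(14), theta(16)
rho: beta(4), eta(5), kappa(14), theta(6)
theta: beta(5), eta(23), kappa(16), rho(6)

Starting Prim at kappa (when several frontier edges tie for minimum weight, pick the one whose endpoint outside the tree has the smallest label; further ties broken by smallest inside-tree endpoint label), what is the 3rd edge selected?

beta-eta

Grow the tree from kappa using Prim:
Step 1: cheapest edge leaving the tree is kappa rho (14); add rho.
Step 2: cheapest edge leaving the tree is beta rho (4); add beta.
Step 3: cheapest edge leaving the tree is beta eta (5); add eta.
Step 4: cheapest edge leaving the tree is beta theta (5); add theta.
The 3rd edge added is beta eta.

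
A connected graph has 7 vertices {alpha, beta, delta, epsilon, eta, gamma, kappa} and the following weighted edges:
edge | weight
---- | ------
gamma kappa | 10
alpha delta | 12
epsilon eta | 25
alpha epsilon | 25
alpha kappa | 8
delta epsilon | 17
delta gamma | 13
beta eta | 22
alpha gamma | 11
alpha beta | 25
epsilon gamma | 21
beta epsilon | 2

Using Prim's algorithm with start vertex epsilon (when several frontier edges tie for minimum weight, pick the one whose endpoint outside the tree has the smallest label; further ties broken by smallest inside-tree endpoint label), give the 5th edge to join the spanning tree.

gamma-kappa

Grow the tree from epsilon using Prim:
Step 1: frontier [beta epsilon 2, delta epsilon 17, epsilon gamma 21, alpha epsilon 25, epsilon eta 25] → take beta epsilon (2); add beta.
Step 2: frontier [beta eta 22, alpha beta 25, delta epsilon 17, epsilon gamma 21, alpha epsilon 25, epsilon eta 25] → take delta epsilon (17); add delta.
Step 3: frontier [beta eta 22, alpha beta 25, alpha delta 12, delta gamma 13, epsilon gamma 21, alpha epsilon 25, epsilon eta 25] → take alpha delta (12); add alpha.
Step 4: frontier [alpha kappa 8, alpha gamma 11, beta eta 22, delta gamma 13, epsilon gamma 21, epsilon eta 25] → take alpha kappa (8); add kappa.
Step 5: frontier [alpha gamma 11, beta eta 22, delta gamma 13, epsilon gamma 21, epsilon eta 25, gamma kappa 10] → take gamma kappa (10); add gamma.
Step 6: frontier [beta eta 22, epsilon eta 25] → take beta eta (22); add eta.
The 5th edge added is gamma kappa.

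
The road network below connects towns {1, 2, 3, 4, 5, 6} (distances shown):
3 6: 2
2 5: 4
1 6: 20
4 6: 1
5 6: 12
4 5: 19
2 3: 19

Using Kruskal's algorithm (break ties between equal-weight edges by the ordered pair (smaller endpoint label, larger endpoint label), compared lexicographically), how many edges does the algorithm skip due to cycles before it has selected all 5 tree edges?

Kruskal's algorithm — process edges by increasing weight (ties by edge label):
4 6 (1): add — endpoints in different components.
3 6 (2): add — endpoints in different components.
2 5 (4): add — endpoints in different components.
5 6 (12): add — endpoints in different components.
2 3 (19): skip — 2 and 3 already connected.
4 5 (19): skip — 4 and 5 already connected.
1 6 (20): add — endpoints in different components.
Edges rejected before the tree was complete: 2.

2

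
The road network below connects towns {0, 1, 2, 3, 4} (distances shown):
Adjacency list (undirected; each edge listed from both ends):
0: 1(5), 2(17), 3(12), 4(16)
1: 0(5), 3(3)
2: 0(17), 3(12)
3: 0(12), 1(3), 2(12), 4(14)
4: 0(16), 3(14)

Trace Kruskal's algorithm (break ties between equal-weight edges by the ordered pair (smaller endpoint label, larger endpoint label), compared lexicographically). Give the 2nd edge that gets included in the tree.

Kruskal's algorithm — process edges by increasing weight (ties by edge label):
1–3 (3): add — endpoints in different components.
0–1 (5): add — endpoints in different components.
0–3 (12): skip — 0 and 3 already connected.
2–3 (12): add — endpoints in different components.
3–4 (14): add — endpoints in different components.
The 2nd edge added is 0–1.

0-1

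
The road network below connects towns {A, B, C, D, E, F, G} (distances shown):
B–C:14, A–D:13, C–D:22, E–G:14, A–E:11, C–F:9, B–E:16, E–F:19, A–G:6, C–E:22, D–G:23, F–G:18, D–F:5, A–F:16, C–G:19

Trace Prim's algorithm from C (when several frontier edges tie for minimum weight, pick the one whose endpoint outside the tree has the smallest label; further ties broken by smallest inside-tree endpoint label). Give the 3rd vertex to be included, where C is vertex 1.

D

Prim's algorithm from C:
Step 1: cheapest edge leaving the tree is C–F (9); add F.
Step 2: cheapest edge leaving the tree is D–F (5); add D.
Step 3: cheapest edge leaving the tree is A–D (13); add A.
Step 4: cheapest edge leaving the tree is A–G (6); add G.
Step 5: cheapest edge leaving the tree is A–E (11); add E.
Step 6: cheapest edge leaving the tree is B–C (14); add B.
Vertex order: C, F, D, A, G, E, B. The 3rd vertex is D.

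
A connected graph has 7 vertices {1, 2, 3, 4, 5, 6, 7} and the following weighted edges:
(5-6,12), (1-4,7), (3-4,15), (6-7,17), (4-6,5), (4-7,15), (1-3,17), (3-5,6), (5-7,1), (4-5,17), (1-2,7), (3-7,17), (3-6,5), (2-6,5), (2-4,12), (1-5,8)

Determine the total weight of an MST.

29

Prim's algorithm from 4:
Step 1: cheapest edge leaving the tree is 4-6 (5); add 6.
Step 2: cheapest edge leaving the tree is 2-6 (5); add 2.
Step 3: cheapest edge leaving the tree is 3-6 (5); add 3.
Step 4: cheapest edge leaving the tree is 3-5 (6); add 5.
Step 5: cheapest edge leaving the tree is 5-7 (1); add 7.
Step 6: cheapest edge leaving the tree is 1-2 (7); add 1.
MST edges: 4-6, 2-6, 3-6, 3-5, 5-7, 1-2; total weight 5+5+5+6+1+7 = 29.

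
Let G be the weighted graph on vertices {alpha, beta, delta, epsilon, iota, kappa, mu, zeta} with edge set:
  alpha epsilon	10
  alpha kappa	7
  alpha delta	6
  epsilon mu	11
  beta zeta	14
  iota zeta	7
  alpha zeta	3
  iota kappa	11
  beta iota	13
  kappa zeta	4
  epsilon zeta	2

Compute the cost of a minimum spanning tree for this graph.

Grow the tree from zeta using Prim:
Step 1: cheapest edge leaving the tree is epsilon zeta (2); add epsilon.
Step 2: cheapest edge leaving the tree is alpha zeta (3); add alpha.
Step 3: cheapest edge leaving the tree is kappa zeta (4); add kappa.
Step 4: cheapest edge leaving the tree is alpha delta (6); add delta.
Step 5: cheapest edge leaving the tree is iota zeta (7); add iota.
Step 6: cheapest edge leaving the tree is epsilon mu (11); add mu.
Step 7: cheapest edge leaving the tree is beta iota (13); add beta.
MST edges: epsilon zeta, alpha zeta, kappa zeta, alpha delta, iota zeta, epsilon mu, beta iota; total weight 2+3+4+6+7+11+13 = 46.

46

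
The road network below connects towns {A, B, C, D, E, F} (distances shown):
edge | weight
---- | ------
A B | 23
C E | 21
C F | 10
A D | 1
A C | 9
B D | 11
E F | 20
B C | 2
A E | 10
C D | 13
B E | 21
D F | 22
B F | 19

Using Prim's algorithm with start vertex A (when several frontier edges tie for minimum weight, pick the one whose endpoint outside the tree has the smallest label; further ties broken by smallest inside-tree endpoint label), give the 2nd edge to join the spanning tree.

A-C

Prim's algorithm from A:
Step 1: cheapest edge leaving the tree is A D (1); add D.
Step 2: cheapest edge leaving the tree is A C (9); add C.
Step 3: cheapest edge leaving the tree is B C (2); add B.
Step 4: cheapest edge leaving the tree is A E (10); add E.
Step 5: cheapest edge leaving the tree is C F (10); add F.
The 2nd edge added is A C.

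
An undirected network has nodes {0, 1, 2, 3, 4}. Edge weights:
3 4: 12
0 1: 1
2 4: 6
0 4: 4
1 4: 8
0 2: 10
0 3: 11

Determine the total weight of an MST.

Grow the tree from 2 using Prim:
Step 1: cheapest edge leaving the tree is 2 4 (6); add 4.
Step 2: cheapest edge leaving the tree is 0 4 (4); add 0.
Step 3: cheapest edge leaving the tree is 0 1 (1); add 1.
Step 4: cheapest edge leaving the tree is 0 3 (11); add 3.
MST edges: 2 4, 0 4, 0 1, 0 3; total weight 6+4+1+11 = 22.

22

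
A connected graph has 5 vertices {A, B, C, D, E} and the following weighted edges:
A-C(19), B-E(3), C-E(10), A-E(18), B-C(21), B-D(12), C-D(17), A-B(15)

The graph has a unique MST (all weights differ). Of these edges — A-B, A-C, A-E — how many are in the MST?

1

Sort edges by weight, then run Kruskal:
B-E (3): add — endpoints in different components.
C-E (10): add — endpoints in different components.
B-D (12): add — endpoints in different components.
A-B (15): add — endpoints in different components.
MST edge set: {B-E, C-E, B-D, A-B}.
Of the listed edges, {A-B} are in the MST → 1.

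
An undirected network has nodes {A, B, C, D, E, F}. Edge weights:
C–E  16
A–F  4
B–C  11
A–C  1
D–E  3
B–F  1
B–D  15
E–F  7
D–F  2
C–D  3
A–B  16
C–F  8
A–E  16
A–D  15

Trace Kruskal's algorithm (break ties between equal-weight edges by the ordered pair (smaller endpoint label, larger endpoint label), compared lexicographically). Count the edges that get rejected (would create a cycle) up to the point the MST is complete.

0

Sort edges by weight, then run Kruskal:
A–C (1): add — endpoints in different components.
B–F (1): add — endpoints in different components.
D–F (2): add — endpoints in different components.
C–D (3): add — endpoints in different components.
D–E (3): add — endpoints in different components.
Edges rejected before the tree was complete: 0.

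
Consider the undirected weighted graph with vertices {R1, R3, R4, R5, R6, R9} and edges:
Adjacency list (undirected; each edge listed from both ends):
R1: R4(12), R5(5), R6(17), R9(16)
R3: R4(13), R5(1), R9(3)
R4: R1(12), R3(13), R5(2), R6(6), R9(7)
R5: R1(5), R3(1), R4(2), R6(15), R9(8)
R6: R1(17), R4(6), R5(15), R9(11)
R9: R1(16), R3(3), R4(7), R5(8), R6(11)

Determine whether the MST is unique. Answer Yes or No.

Yes

Kruskal's algorithm — process edges by increasing weight (ties by edge label):
R3 R5 (1): add. Components now {R6} {R3,R5} {R4} {R9} {R1}
R4 R5 (2): add. Components now {R6} {R3,R4,R5} {R9} {R1}
R3 R9 (3): add. Components now {R6} {R3,R4,R5,R9} {R1}
R1 R5 (5): add. Components now {R6} {R1,R3,R4,R5,R9}
R4 R6 (6): add. Components now {R1,R3,R4,R5,R6,R9}
Every non-tree edge has weight strictly greater than the heaviest edge on the tree path between its endpoints, so the MST is unique.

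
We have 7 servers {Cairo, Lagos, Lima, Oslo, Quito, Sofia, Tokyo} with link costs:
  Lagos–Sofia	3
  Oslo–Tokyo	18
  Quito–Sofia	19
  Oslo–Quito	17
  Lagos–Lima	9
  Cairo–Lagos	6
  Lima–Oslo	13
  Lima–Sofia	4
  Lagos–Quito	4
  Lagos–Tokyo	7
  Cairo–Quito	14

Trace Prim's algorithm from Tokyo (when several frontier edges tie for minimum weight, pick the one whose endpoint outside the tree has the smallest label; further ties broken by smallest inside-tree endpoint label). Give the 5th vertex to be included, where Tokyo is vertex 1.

Quito

Prim's algorithm from Tokyo:
Step 1: frontier [Lagos–Tokyo 7, Oslo–Tokyo 18] → take Lagos–Tokyo (7); add Lagos.
Step 2: frontier [Lagos–Sofia 3, Lagos–Quito 4, Cairo–Lagos 6, Lagos–Lima 9, Oslo–Tokyo 18] → take Lagos–Sofia (3); add Sofia.
Step 3: frontier [Lagos–Quito 4, Cairo–Lagos 6, Lagos–Lima 9, Lima–Sofia 4, Quito–Sofia 19, Oslo–Tokyo 18] → take Lima–Sofia (4); add Lima.
Step 4: frontier [Lagos–Quito 4, Cairo–Lagos 6, Lima–Oslo 13, Quito–Sofia 19, Oslo–Tokyo 18] → take Lagos–Quito (4); add Quito.
Step 5: frontier [Cairo–Lagos 6, Lima–Oslo 13, Cairo–Quito 14, Oslo–Quito 17, Oslo–Tokyo 18] → take Cairo–Lagos (6); add Cairo.
Step 6: frontier [Lima–Oslo 13, Oslo–Quito 17, Oslo–Tokyo 18] → take Lima–Oslo (13); add Oslo.
Vertex order: Tokyo, Lagos, Sofia, Lima, Quito, Cairo, Oslo. The 5th vertex is Quito.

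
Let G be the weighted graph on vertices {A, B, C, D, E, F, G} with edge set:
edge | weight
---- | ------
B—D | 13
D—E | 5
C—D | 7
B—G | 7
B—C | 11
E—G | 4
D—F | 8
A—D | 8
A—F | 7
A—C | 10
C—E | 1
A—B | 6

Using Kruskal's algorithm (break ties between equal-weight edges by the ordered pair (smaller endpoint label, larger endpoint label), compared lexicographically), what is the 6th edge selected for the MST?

B-G

Kruskal's algorithm — process edges by increasing weight (ties by edge label):
C—E (1): add. Components now {A} {B} {C,E} {D} {F} {G}
E—G (4): add. Components now {A} {B} {C,E,G} {D} {F}
D—E (5): add. Components now {A} {B} {C,D,E,G} {F}
A—B (6): add. Components now {A,B} {C,D,E,G} {F}
A—F (7): add. Components now {A,B,F} {C,D,E,G}
B—G (7): add. Components now {A,B,C,D,E,F,G}
The 6th edge added is B—G.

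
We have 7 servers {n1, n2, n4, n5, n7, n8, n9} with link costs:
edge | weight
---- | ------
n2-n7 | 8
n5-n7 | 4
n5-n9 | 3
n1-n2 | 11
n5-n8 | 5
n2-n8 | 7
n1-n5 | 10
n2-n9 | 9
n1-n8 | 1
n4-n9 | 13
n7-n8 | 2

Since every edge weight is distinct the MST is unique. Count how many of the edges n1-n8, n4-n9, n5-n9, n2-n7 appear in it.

Kruskal: consider edges lightest-first.
n1-n8 (1): add — endpoints in different components.
n7-n8 (2): add — endpoints in different components.
n5-n9 (3): add — endpoints in different components.
n5-n7 (4): add — endpoints in different components.
n5-n8 (5): skip — n8 and n5 already connected.
n2-n8 (7): add — endpoints in different components.
n2-n7 (8): skip — n2 and n7 already connected.
n2-n9 (9): skip — n2 and n9 already connected.
n1-n5 (10): skip — n1 and n5 already connected.
n1-n2 (11): skip — n1 and n2 already connected.
n4-n9 (13): add — endpoints in different components.
MST edge set: {n1-n8, n7-n8, n5-n9, n5-n7, n2-n8, n4-n9}.
Of the listed edges, {n1-n8, n4-n9, n5-n9} are in the MST → 3.

3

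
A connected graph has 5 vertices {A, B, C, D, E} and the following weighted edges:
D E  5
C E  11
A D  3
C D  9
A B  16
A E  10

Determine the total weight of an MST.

Prim's algorithm from D:
Step 1: cheapest edge leaving the tree is A D (3); add A.
Step 2: cheapest edge leaving the tree is D E (5); add E.
Step 3: cheapest edge leaving the tree is C D (9); add C.
Step 4: cheapest edge leaving the tree is A B (16); add B.
MST edges: A D, D E, C D, A B; total weight 3+5+9+16 = 33.

33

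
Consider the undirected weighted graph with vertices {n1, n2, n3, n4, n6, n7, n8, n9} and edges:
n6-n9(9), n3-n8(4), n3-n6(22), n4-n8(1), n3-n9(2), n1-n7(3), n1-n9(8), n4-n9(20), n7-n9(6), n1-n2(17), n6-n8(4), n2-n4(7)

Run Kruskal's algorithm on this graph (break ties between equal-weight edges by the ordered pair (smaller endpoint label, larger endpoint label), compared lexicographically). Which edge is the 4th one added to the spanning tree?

n3-n8

Kruskal: consider edges lightest-first.
n4-n8 (1): add — endpoints in different components.
n3-n9 (2): add — endpoints in different components.
n1-n7 (3): add — endpoints in different components.
n3-n8 (4): add — endpoints in different components.
n6-n8 (4): add — endpoints in different components.
n7-n9 (6): add — endpoints in different components.
n2-n4 (7): add — endpoints in different components.
The 4th edge added is n3-n8.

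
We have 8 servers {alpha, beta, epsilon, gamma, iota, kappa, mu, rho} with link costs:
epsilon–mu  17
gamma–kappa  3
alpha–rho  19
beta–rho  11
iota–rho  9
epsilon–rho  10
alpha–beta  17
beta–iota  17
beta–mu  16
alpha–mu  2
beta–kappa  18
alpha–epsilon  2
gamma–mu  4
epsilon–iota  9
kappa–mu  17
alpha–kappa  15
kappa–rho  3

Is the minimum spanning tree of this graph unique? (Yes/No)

No

Kruskal's algorithm — process edges by increasing weight (ties by edge label):
alpha–epsilon (2): add — endpoints in different components.
alpha–mu (2): add — endpoints in different components.
gamma–kappa (3): add — endpoints in different components.
kappa–rho (3): add — endpoints in different components.
gamma–mu (4): add — endpoints in different components.
epsilon–iota (9): add — endpoints in different components.
iota–rho (9): skip — rho and iota already connected.
epsilon–rho (10): skip — rho and epsilon already connected.
beta–rho (11): add — endpoints in different components.
Non-tree edge iota–rho has weight 9, equal to the heaviest edge on its tree cycle — swapping gives another MST of the same weight. Not unique.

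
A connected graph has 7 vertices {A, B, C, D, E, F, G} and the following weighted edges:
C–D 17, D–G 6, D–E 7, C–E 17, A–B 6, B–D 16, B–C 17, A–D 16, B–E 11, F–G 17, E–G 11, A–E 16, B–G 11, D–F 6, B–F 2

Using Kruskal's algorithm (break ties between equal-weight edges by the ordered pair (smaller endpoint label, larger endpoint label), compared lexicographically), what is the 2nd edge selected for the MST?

Sort edges by weight, then run Kruskal:
B–F (2): add. Components now {A} {B,F} {C} {D} {E} {G}
A–B (6): add. Components now {A,B,F} {C} {D} {E} {G}
D–F (6): add. Components now {A,B,D,F} {C} {E} {G}
D–G (6): add. Components now {A,B,D,F,G} {C} {E}
D–E (7): add. Components now {A,B,D,E,F,G} {C}
B–E (11): skip — B and E already connected.
B–G (11): skip — B and G already connected.
E–G (11): skip — E and G already connected.
A–D (16): skip — A and D already connected.
A–E (16): skip — A and E already connected.
B–D (16): skip — B and D already connected.
B–C (17): add. Components now {A,B,C,D,E,F,G}
The 2nd edge added is A–B.

A-B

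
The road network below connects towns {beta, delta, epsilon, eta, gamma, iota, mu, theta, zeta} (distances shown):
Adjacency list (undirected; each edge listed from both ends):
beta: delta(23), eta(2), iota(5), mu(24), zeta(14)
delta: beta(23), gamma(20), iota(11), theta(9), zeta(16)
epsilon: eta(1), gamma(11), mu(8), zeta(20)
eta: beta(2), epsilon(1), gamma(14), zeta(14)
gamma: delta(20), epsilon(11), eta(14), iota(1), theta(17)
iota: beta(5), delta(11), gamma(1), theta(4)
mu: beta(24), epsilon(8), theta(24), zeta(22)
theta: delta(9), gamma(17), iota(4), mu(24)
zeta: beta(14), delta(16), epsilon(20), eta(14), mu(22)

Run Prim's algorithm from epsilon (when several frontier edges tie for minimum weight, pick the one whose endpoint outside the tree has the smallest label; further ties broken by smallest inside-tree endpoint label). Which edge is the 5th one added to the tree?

iota-theta

Prim's algorithm from epsilon:
Step 1: cheapest edge leaving the tree is epsilon—eta (1); add eta.
Step 2: cheapest edge leaving the tree is beta—eta (2); add beta.
Step 3: cheapest edge leaving the tree is beta—iota (5); add iota.
Step 4: cheapest edge leaving the tree is gamma—iota (1); add gamma.
Step 5: cheapest edge leaving the tree is iota—theta (4); add theta.
Step 6: cheapest edge leaving the tree is epsilon—mu (8); add mu.
Step 7: cheapest edge leaving the tree is delta—theta (9); add delta.
Step 8: cheapest edge leaving the tree is beta—zeta (14); add zeta.
The 5th edge added is iota—theta.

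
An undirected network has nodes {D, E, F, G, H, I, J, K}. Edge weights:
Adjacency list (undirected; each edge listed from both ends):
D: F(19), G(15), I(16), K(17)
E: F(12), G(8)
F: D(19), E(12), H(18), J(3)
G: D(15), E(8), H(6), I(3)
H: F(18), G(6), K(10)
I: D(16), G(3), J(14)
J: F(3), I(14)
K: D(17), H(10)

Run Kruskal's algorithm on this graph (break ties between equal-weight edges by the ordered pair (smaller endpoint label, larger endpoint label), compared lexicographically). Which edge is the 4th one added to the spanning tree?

E-G

Kruskal's algorithm — process edges by increasing weight (ties by edge label):
F-J (3): add — endpoints in different components.
G-I (3): add — endpoints in different components.
G-H (6): add — endpoints in different components.
E-G (8): add — endpoints in different components.
H-K (10): add — endpoints in different components.
E-F (12): add — endpoints in different components.
I-J (14): skip — I and J already connected.
D-G (15): add — endpoints in different components.
The 4th edge added is E-G.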